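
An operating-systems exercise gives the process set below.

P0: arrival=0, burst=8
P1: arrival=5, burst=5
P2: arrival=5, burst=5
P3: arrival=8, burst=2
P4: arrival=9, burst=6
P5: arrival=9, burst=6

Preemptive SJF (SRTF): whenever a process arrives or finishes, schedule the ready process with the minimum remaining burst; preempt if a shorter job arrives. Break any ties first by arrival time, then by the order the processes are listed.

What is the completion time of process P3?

10

Schedule: | P0 0-8 | P3 8-10 | P1 10-15 | P2 15-20 | P4 20-26 | P5 26-32 |
Completion: P0=8  P1=15  P2=20  P3=10  P4=26  P5=32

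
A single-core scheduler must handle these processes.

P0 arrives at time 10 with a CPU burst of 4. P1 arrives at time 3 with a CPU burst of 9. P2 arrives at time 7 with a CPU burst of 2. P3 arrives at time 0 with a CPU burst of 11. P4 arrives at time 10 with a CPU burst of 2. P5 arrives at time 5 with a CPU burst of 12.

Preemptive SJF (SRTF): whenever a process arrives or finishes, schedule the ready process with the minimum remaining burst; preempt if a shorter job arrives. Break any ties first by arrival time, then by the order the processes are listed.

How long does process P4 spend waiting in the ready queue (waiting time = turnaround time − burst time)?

0

Schedule: | P3 0-7 | P2 7-9 | P3 9-10 | P4 10-12 | P3 12-15 | P0 15-19 | P1 19-28 | P5 28-40 |
Completion: P0=19  P1=28  P2=9  P3=15  P4=12  P5=40
Turnaround (C−A): P0=9  P1=25  P2=2  P3=15  P4=2  P5=35
Waiting(P4) = turnaround − burst = 2 − 2 = 0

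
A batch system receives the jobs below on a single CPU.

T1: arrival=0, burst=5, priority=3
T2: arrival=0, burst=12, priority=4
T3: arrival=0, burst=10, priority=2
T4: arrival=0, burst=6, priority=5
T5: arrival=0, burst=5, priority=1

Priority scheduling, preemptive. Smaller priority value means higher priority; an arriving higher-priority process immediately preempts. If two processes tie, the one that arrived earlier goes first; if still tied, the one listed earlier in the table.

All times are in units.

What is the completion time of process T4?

38

Timeline: | T5 0-5 | T3 5-15 | T1 15-20 | T2 20-32 | T4 32-38 |
Completion: T1=20  T2=32  T3=15  T4=38  T5=5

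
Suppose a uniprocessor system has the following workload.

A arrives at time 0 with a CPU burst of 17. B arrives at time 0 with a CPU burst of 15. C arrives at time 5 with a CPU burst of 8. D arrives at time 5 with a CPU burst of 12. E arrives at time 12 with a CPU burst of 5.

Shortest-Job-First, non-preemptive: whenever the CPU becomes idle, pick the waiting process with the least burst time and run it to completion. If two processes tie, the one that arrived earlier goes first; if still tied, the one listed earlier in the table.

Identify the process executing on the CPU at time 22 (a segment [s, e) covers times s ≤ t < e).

Gantt: | B 0-15 | E 15-20 | C 20-28 | D 28-40 | A 40-57 |
Completion: A=57  B=15  C=28  D=40  E=20
Turnaround (C−A): A=57  B=15  C=23  D=35  E=8

C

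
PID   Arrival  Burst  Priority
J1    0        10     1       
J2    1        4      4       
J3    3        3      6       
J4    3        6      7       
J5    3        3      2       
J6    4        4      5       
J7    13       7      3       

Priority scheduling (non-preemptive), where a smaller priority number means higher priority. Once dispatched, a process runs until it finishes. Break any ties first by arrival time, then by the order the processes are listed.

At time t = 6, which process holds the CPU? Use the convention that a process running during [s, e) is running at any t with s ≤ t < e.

Gantt: | J1 0-10 | J5 10-13 | J7 13-20 | J2 20-24 | J6 24-28 | J3 28-31 | J4 31-37 |
Completion: J1=10  J2=24  J3=31  J4=37  J5=13  J6=28  J7=20
Turnaround (C−A): J1=10  J2=23  J3=28  J4=34  J5=10  J6=24  J7=7

J1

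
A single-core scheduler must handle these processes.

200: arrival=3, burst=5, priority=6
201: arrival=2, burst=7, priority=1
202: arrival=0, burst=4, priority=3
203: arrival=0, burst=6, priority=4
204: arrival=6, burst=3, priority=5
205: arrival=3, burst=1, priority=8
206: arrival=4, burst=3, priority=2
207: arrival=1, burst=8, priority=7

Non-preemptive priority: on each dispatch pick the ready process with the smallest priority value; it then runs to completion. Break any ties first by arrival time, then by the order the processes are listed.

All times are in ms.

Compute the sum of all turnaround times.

154

Gantt: | 202 0-4 | 201 4-11 | 206 11-14 | 203 14-20 | 204 20-23 | 200 23-28 | 207 28-36 | 205 36-37 |
Completion: 200=28  201=11  202=4  203=20  204=23  205=37  206=14  207=36
Turnaround (C−A): 200=25  201=9  202=4  203=20  204=17  205=34  206=10  207=35
Turnaround = completion − arrival: 200=25, 201=9, 202=4, 203=20, 204=17, 205=34, 206=10, 207=35
Total turnaround = 25 + 9 + 4 + 20 + 17 + 34 + 10 + 35 = 154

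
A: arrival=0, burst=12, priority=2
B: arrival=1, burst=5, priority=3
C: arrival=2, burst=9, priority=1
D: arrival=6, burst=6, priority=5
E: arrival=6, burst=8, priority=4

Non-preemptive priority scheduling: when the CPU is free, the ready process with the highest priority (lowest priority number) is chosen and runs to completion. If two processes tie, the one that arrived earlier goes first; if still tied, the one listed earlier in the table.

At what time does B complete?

Schedule: | A 0-12 | C 12-21 | B 21-26 | E 26-34 | D 34-40 |
Completion: A=12  B=26  C=21  D=40  E=34
Turnaround (C−A): A=12  B=25  C=19  D=34  E=28

26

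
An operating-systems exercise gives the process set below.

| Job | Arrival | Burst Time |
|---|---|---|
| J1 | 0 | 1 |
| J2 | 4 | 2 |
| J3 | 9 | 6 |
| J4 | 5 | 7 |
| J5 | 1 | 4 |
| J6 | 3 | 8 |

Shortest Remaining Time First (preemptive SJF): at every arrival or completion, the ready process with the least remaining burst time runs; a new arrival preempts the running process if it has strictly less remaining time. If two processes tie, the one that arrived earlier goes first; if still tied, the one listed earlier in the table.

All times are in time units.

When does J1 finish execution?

Timeline: | J1 0-1 | J5 1-5 | J2 5-7 | J4 7-14 | J3 14-20 | J6 20-28 |
Completion: J1=1  J2=7  J3=20  J4=14  J5=5  J6=28

1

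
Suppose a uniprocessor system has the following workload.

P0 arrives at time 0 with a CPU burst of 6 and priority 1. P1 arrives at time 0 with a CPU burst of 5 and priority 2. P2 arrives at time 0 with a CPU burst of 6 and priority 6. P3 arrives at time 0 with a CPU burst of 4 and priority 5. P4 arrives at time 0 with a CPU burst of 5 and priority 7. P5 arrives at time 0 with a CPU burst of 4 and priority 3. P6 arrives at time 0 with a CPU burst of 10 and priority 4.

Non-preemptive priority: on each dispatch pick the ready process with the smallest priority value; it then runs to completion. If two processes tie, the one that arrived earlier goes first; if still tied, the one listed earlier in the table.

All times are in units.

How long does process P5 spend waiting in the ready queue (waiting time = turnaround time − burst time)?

Gantt: | P0 0-6 | P1 6-11 | P5 11-15 | P6 15-25 | P3 25-29 | P2 29-35 | P4 35-40 |
Completion: P0=6  P1=11  P2=35  P3=29  P4=40  P5=15  P6=25
Waiting(P5) = turnaround − burst = 15 − 4 = 11

11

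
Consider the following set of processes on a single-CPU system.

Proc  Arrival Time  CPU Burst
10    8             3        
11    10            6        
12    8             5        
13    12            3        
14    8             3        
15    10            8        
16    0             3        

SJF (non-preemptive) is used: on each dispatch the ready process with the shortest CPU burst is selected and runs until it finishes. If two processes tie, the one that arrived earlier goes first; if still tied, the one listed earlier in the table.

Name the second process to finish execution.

10

Gantt: | 16 0-3 | idle 3-8 | 10 8-11 | 14 11-14 | 13 14-17 | 12 17-22 | 11 22-28 | 15 28-36 |
Completion: 10=11  11=28  12=22  13=17  14=14  15=36  16=3
Finish order: 16 → 10 → 14 → 13 → 12 → 11 → 15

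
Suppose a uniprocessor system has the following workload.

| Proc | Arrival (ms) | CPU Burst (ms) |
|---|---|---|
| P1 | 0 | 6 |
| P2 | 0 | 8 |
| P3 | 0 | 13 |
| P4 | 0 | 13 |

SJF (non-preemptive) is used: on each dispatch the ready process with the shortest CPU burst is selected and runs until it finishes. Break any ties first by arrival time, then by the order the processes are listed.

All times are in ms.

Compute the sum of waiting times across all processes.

Schedule: | P1 0-6 | P2 6-14 | P3 14-27 | P4 27-40 |
Completion: P1=6  P2=14  P3=27  P4=40
Turnaround (C−A): P1=6  P2=14  P3=27  P4=40
Waiting = turnaround − burst: P1=0, P2=6, P3=14, P4=27
Total waiting = 0 + 6 + 14 + 27 = 47

47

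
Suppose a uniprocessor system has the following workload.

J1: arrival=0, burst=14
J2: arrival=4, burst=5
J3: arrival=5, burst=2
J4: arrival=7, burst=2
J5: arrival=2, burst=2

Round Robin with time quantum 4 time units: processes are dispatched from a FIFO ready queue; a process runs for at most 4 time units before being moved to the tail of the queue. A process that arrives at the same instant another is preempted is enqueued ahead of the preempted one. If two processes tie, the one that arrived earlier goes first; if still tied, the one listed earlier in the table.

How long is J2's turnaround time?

15

Gantt: | J1 0-4 | J5 4-6 | J2 6-10 | J1 10-14 | J3 14-16 | J4 16-18 | J2 18-19 | J1 19-25 |
Completion: J1=25  J2=19  J3=16  J4=18  J5=6
Turnaround (C−A): J1=25  J2=15  J3=11  J4=11  J5=4
Turnaround(J2) = completion − arrival = 19 − 4 = 15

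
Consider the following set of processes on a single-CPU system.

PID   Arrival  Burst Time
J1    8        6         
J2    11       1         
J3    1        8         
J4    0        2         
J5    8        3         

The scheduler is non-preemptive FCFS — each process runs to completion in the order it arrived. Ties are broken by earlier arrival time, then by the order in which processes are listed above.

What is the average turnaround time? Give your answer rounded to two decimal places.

Schedule: | J4 0-2 | J3 2-10 | J1 10-16 | J5 16-19 | J2 19-20 |
Completion: J1=16  J2=20  J3=10  J4=2  J5=19
Turnaround times: J1=8, J2=9, J3=9, J4=2, J5=11
Average turnaround = (8+9+9+2+11) / 5 = 39/5 = 7.80

7.80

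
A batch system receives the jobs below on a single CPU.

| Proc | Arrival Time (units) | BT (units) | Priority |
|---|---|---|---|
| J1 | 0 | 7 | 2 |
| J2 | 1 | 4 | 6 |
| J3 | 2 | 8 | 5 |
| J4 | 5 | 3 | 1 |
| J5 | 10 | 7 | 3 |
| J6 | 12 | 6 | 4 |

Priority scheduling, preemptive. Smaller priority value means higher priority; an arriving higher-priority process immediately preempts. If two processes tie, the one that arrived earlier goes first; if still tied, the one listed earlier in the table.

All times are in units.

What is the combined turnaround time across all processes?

Schedule: | J1 0-5 | J4 5-8 | J1 8-10 | J5 10-17 | J6 17-23 | J3 23-31 | J2 31-35 |
Completion: J1=10  J2=35  J3=31  J4=8  J5=17  J6=23
Turnaround (C−A): J1=10  J2=34  J3=29  J4=3  J5=7  J6=11
Turnaround = completion − arrival: J1=10, J2=34, J3=29, J4=3, J5=7, J6=11
Total turnaround = 10 + 34 + 29 + 3 + 7 + 11 = 94

94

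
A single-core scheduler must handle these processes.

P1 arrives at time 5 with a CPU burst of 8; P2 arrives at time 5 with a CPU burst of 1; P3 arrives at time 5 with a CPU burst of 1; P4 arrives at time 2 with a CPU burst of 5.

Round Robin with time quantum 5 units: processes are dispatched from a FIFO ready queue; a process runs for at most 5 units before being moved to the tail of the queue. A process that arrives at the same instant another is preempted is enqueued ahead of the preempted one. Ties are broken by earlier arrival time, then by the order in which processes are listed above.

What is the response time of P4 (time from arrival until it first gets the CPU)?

0

Timeline: | idle 0-2 | P4 2-7 | P1 7-12 | P2 12-13 | P3 13-14 | P1 14-17 |
Completion: P1=17  P2=13  P3=14  P4=7
Turnaround (C−A): P1=12  P2=8  P3=9  P4=5
Response(P4) = first start − arrival = 2 − 2 = 0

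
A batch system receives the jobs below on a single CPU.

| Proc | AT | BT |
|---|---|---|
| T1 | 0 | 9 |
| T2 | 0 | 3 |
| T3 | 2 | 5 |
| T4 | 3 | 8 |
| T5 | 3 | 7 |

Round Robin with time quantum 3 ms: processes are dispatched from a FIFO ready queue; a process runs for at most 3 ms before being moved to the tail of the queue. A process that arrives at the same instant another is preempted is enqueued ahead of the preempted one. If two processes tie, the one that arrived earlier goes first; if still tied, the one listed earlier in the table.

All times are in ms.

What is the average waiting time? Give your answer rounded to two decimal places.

15.60

Timeline: | T1 0-3 | T2 3-6 | T3 6-9 | T4 9-12 | T5 12-15 | T1 15-18 | T3 18-20 | T4 20-23 | T5 23-26 | T1 26-29 | T4 29-31 | T5 31-32 |
Completion: T1=29  T2=6  T3=20  T4=31  T5=32
Waiting times: T1=20, T2=3, T3=13, T4=20, T5=22
Average waiting = (20+3+13+20+22) / 5 = 78/5 = 15.60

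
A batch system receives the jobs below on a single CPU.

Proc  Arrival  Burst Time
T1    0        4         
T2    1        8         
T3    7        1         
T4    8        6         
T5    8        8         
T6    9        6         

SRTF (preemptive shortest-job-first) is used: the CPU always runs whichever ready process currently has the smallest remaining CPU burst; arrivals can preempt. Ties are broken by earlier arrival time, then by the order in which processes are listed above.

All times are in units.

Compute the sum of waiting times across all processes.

36

Schedule: | T1 0-4 | T2 4-7 | T3 7-8 | T2 8-13 | T4 13-19 | T6 19-25 | T5 25-33 |
Completion: T1=4  T2=13  T3=8  T4=19  T5=33  T6=25
Turnaround (C−A): T1=4  T2=12  T3=1  T4=11  T5=25  T6=16
Waiting = turnaround − burst: T1=0, T2=4, T3=0, T4=5, T5=17, T6=10
Total waiting = 0 + 4 + 0 + 5 + 17 + 10 = 36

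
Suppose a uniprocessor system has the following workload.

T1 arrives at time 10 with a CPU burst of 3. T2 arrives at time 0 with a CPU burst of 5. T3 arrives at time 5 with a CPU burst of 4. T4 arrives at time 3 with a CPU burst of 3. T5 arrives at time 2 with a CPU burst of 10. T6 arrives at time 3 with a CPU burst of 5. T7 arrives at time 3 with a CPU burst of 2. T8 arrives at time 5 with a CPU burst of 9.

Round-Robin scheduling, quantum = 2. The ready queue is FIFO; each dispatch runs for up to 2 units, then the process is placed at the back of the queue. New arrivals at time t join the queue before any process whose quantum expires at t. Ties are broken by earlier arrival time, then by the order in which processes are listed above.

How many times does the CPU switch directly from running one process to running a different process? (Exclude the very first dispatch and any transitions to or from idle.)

21

Timeline: | T2 0-2 | T5 2-4 | T2 4-6 | T4 6-8 | T6 8-10 | T7 10-12 | T5 12-14 | T3 14-16 | T8 16-18 | T2 18-19 | T4 19-20 | T1 20-22 | T6 22-24 | T5 24-26 | T3 26-28 | T8 28-30 | T1 30-31 | T6 31-32 | T5 32-34 | T8 34-36 | T5 36-38 | T8 38-41 |
Completion: T1=31  T2=19  T3=28  T4=20  T5=38  T6=32  T7=12  T8=41
Turnaround (C−A): T1=21  T2=19  T3=23  T4=17  T5=36  T6=29  T7=9  T8=36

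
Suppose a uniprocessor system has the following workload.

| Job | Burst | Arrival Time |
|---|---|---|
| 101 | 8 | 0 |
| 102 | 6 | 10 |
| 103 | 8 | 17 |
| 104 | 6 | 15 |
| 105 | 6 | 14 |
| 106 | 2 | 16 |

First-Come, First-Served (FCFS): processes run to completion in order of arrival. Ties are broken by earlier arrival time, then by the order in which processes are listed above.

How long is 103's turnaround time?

Timeline: | 101 0-8 | idle 8-10 | 102 10-16 | 105 16-22 | 104 22-28 | 106 28-30 | 103 30-38 |
Completion: 101=8  102=16  103=38  104=28  105=22  106=30
Turnaround (C−A): 101=8  102=6  103=21  104=13  105=8  106=14
Turnaround(103) = completion − arrival = 38 − 17 = 21

21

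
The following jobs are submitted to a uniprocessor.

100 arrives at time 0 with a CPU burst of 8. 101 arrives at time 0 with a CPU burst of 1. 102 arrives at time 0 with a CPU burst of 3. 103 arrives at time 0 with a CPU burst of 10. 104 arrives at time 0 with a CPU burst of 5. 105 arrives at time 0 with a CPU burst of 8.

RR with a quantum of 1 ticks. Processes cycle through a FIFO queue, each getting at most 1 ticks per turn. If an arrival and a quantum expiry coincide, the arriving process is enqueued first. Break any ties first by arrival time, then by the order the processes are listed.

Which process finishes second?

102

Gantt: | 100 0-1 | 101 1-2 | 102 2-3 | 103 3-4 | 104 4-5 | 105 5-6 | 100 6-7 | 102 7-8 | 103 8-9 | 104 9-10 | 105 10-11 | 100 11-12 | 102 12-13 | 103 13-14 | 104 14-15 | 105 15-16 | 100 16-17 | 103 17-18 | 104 18-19 | 105 19-20 | 100 20-21 | 103 21-22 | 104 22-23 | 105 23-24 | 100 24-25 | 103 25-26 | 105 26-27 | 100 27-28 | 103 28-29 | 105 29-30 | 100 30-31 | 103 31-32 | 105 32-33 | 103 33-35 |
Completion: 100=31  101=2  102=13  103=35  104=23  105=33
Turnaround (C−A): 100=31  101=2  102=13  103=35  104=23  105=33
Finish order: 101 → 102 → 104 → 100 → 105 → 103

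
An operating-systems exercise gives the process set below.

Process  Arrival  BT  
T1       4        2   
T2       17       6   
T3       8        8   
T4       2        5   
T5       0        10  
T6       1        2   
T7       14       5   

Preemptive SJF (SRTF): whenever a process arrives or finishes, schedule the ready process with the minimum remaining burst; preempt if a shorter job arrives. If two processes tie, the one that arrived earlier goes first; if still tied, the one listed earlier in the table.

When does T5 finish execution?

38

Gantt: | T5 0-1 | T6 1-3 | T4 3-4 | T1 4-6 | T4 6-10 | T3 10-18 | T7 18-23 | T2 23-29 | T5 29-38 |
Completion: T1=6  T2=29  T3=18  T4=10  T5=38  T6=3  T7=23
Turnaround (C−A): T1=2  T2=12  T3=10  T4=8  T5=38  T6=2  T7=9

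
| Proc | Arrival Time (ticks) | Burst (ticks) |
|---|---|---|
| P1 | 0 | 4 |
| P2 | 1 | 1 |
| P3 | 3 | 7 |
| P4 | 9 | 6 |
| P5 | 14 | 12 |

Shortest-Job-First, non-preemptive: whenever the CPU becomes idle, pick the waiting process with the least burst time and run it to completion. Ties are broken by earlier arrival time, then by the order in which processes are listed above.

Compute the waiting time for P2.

Timeline: | P1 0-4 | P2 4-5 | P3 5-12 | P4 12-18 | P5 18-30 |
Completion: P1=4  P2=5  P3=12  P4=18  P5=30
Waiting(P2) = turnaround − burst = 4 − 1 = 3

3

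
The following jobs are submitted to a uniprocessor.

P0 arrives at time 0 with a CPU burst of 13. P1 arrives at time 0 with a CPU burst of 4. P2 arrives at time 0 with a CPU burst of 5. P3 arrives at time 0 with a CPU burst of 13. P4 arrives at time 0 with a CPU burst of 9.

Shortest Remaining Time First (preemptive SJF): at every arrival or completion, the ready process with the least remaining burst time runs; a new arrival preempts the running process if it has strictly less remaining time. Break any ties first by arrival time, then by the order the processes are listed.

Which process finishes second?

Gantt: | P1 0-4 | P2 4-9 | P4 9-18 | P0 18-31 | P3 31-44 |
Completion: P0=31  P1=4  P2=9  P3=44  P4=18
Finish order: P1 → P2 → P4 → P0 → P3

P2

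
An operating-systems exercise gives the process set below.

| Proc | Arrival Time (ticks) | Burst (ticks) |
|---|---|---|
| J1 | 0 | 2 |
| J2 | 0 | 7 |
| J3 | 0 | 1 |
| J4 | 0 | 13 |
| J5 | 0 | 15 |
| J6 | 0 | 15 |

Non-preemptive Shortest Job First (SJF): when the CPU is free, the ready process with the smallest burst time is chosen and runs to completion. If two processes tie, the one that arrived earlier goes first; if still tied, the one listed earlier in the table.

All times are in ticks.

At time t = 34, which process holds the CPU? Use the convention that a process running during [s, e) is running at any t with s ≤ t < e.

Schedule: | J3 0-1 | J1 1-3 | J2 3-10 | J4 10-23 | J5 23-38 | J6 38-53 |
Completion: J1=3  J2=10  J3=1  J4=23  J5=38  J6=53
Turnaround (C−A): J1=3  J2=10  J3=1  J4=23  J5=38  J6=53

J5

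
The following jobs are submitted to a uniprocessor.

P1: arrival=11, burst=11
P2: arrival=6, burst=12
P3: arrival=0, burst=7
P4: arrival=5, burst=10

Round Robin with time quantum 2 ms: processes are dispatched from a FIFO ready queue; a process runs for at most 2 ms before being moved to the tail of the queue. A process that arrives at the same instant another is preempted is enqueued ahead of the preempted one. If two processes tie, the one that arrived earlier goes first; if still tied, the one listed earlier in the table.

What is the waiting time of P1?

18

Timeline: | P3 0-6 | P4 6-8 | P2 8-10 | P3 10-11 | P4 11-13 | P2 13-15 | P1 15-17 | P4 17-19 | P2 19-21 | P1 21-23 | P4 23-25 | P2 25-27 | P1 27-29 | P4 29-31 | P2 31-33 | P1 33-35 | P2 35-37 | P1 37-40 |
Completion: P1=40  P2=37  P3=11  P4=31
Turnaround (C−A): P1=29  P2=31  P3=11  P4=26
Waiting(P1) = turnaround − burst = 29 − 11 = 18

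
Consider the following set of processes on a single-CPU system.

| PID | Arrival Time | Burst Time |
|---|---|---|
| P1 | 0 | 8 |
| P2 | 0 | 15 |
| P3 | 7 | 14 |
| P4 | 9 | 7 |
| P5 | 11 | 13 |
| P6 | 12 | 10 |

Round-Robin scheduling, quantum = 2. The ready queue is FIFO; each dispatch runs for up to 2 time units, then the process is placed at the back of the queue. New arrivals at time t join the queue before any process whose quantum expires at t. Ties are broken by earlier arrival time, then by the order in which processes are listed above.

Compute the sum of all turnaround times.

280

Gantt: | P1 0-2 | P2 2-4 | P1 4-6 | P2 6-8 | P1 8-10 | P3 10-12 | P2 12-14 | P4 14-16 | P1 16-18 | P5 18-20 | P6 20-22 | P3 22-24 | P2 24-26 | P4 26-28 | P5 28-30 | P6 30-32 | P3 32-34 | P2 34-36 | P4 36-38 | P5 38-40 | P6 40-42 | P3 42-44 | P2 44-46 | P4 46-47 | P5 47-49 | P6 49-51 | P3 51-53 | P2 53-55 | P5 55-57 | P6 57-59 | P3 59-61 | P2 61-62 | P5 62-64 | P3 64-66 | P5 66-67 |
Completion: P1=18  P2=62  P3=66  P4=47  P5=67  P6=59
Turnaround (C−A): P1=18  P2=62  P3=59  P4=38  P5=56  P6=47
Turnaround = completion − arrival: P1=18, P2=62, P3=59, P4=38, P5=56, P6=47
Total turnaround = 18 + 62 + 59 + 38 + 56 + 47 = 280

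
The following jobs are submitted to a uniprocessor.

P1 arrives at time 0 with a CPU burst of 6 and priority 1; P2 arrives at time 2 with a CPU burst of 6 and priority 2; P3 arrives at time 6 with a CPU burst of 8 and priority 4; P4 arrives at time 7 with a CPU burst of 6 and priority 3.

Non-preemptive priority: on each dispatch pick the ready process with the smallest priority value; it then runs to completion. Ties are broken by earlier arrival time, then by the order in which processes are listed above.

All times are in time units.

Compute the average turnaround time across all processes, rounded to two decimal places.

Schedule: | P1 0-6 | P2 6-12 | P4 12-18 | P3 18-26 |
Completion: P1=6  P2=12  P3=26  P4=18
Turnaround times: P1=6, P2=10, P3=20, P4=11
Average turnaround = (6+10+20+11) / 4 = 47/4 = 11.75

11.75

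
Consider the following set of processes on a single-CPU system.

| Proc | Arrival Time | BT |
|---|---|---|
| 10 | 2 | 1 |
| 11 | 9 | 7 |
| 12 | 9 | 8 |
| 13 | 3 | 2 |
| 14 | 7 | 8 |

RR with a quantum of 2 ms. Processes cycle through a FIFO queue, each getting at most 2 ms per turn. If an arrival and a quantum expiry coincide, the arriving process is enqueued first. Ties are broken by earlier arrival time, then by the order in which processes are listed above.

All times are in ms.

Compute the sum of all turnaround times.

Gantt: | idle 0-2 | 10 2-3 | 13 3-5 | idle 5-7 | 14 7-9 | 11 9-11 | 12 11-13 | 14 13-15 | 11 15-17 | 12 17-19 | 14 19-21 | 11 21-23 | 12 23-25 | 14 25-27 | 11 27-28 | 12 28-30 |
Completion: 10=3  11=28  12=30  13=5  14=27
Turnaround (C−A): 10=1  11=19  12=21  13=2  14=20
Turnaround = completion − arrival: 10=1, 11=19, 12=21, 13=2, 14=20
Total turnaround = 1 + 19 + 21 + 2 + 20 = 63

63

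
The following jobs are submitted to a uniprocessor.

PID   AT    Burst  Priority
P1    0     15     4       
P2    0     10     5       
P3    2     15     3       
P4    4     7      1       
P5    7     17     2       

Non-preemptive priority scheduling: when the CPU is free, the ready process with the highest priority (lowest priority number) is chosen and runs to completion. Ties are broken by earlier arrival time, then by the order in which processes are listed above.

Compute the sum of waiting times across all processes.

117

Timeline: | P1 0-15 | P4 15-22 | P5 22-39 | P3 39-54 | P2 54-64 |
Completion: P1=15  P2=64  P3=54  P4=22  P5=39
Waiting = turnaround − burst: P1=0, P2=54, P3=37, P4=11, P5=15
Total waiting = 0 + 54 + 37 + 11 + 15 = 117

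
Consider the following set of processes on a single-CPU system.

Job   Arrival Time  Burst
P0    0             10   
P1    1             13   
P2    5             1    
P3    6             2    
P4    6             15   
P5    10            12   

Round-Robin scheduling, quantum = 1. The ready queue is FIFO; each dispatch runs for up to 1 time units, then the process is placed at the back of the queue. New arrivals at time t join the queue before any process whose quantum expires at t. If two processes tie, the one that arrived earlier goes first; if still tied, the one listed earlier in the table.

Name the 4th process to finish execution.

P1

Gantt: | P0 0-1 | P1 1-2 | P0 2-3 | P1 3-4 | P0 4-5 | P1 5-6 | P2 6-7 | P0 7-8 | P3 8-9 | P4 9-10 | P1 10-11 | P0 11-12 | P3 12-13 | P5 13-14 | P4 14-15 | P1 15-16 | P0 16-17 | P5 17-18 | P4 18-19 | P1 19-20 | P0 20-21 | P5 21-22 | P4 22-23 | P1 23-24 | P0 24-25 | P5 25-26 | P4 26-27 | P1 27-28 | P0 28-29 | P5 29-30 | P4 30-31 | P1 31-32 | P0 32-33 | P5 33-34 | P4 34-35 | P1 35-36 | P5 36-37 | P4 37-38 | P1 38-39 | P5 39-40 | P4 40-41 | P1 41-42 | P5 42-43 | P4 43-44 | P1 44-45 | P5 45-46 | P4 46-47 | P5 47-48 | P4 48-49 | P5 49-50 | P4 50-53 |
Completion: P0=33  P1=45  P2=7  P3=13  P4=53  P5=50
Finish order: P2 → P3 → P0 → P1 → P5 → P4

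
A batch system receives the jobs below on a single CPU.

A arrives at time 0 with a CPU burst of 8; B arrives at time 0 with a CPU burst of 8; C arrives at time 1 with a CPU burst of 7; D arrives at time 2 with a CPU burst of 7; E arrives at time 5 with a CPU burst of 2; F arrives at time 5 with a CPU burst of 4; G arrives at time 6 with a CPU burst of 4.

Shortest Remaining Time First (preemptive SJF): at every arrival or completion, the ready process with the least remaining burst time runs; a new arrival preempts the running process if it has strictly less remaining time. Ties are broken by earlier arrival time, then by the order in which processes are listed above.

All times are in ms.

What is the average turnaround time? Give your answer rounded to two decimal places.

18.14

Schedule: | A 0-5 | E 5-7 | A 7-10 | F 10-14 | G 14-18 | C 18-25 | D 25-32 | B 32-40 |
Completion: A=10  B=40  C=25  D=32  E=7  F=14  G=18
Turnaround times: A=10, B=40, C=24, D=30, E=2, F=9, G=12
Average turnaround = (10+40+24+30+2+9+12) / 7 = 127/7 = 18.14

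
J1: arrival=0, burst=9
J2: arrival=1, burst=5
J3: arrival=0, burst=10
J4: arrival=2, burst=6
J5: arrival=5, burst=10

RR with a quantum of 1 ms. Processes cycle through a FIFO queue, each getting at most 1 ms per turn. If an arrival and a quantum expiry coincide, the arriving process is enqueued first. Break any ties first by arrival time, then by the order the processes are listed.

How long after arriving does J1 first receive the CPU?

Timeline: | J1 0-1 | J3 1-2 | J2 2-3 | J1 3-4 | J4 4-5 | J3 5-6 | J2 6-7 | J1 7-8 | J5 8-9 | J4 9-10 | J3 10-11 | J2 11-12 | J1 12-13 | J5 13-14 | J4 14-15 | J3 15-16 | J2 16-17 | J1 17-18 | J5 18-19 | J4 19-20 | J3 20-21 | J2 21-22 | J1 22-23 | J5 23-24 | J4 24-25 | J3 25-26 | J1 26-27 | J5 27-28 | J4 28-29 | J3 29-30 | J1 30-31 | J5 31-32 | J3 32-33 | J1 33-34 | J5 34-35 | J3 35-36 | J5 36-37 | J3 37-38 | J5 38-40 |
Completion: J1=34  J2=22  J3=38  J4=29  J5=40
Turnaround (C−A): J1=34  J2=21  J3=38  J4=27  J5=35
Response(J1) = first start − arrival = 0 − 0 = 0

0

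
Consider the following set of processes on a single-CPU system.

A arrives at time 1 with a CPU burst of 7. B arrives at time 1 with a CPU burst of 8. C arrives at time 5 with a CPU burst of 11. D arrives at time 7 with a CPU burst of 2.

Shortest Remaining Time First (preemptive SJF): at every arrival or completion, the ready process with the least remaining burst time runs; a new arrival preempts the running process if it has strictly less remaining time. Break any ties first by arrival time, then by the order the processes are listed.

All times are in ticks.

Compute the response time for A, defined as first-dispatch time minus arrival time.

0

Schedule: | idle 0-1 | A 1-8 | D 8-10 | B 10-18 | C 18-29 |
Completion: A=8  B=18  C=29  D=10
Turnaround (C−A): A=7  B=17  C=24  D=3
Response(A) = first start − arrival = 1 − 1 = 0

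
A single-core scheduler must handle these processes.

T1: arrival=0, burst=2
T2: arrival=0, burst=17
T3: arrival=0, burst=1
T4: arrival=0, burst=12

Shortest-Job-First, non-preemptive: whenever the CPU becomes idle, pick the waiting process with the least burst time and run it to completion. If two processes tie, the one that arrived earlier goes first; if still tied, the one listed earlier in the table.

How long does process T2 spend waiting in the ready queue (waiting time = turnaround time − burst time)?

15

Gantt: | T3 0-1 | T1 1-3 | T4 3-15 | T2 15-32 |
Completion: T1=3  T2=32  T3=1  T4=15
Turnaround (C−A): T1=3  T2=32  T3=1  T4=15
Waiting(T2) = turnaround − burst = 32 − 17 = 15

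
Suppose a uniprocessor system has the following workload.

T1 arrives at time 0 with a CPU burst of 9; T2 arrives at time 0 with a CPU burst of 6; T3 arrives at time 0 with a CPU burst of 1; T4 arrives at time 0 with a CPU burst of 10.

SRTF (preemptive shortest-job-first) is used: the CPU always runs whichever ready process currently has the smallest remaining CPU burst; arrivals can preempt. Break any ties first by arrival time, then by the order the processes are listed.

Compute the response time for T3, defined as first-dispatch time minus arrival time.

0

Timeline: | T3 0-1 | T2 1-7 | T1 7-16 | T4 16-26 |
Completion: T1=16  T2=7  T3=1  T4=26
Response(T3) = first start − arrival = 0 − 0 = 0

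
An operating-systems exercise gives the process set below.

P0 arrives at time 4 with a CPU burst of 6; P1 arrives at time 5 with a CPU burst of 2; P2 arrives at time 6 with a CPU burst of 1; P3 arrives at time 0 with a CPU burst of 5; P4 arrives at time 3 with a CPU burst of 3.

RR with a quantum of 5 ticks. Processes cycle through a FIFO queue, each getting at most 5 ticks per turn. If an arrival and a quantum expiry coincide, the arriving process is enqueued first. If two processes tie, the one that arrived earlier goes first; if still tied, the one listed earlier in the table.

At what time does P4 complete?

Timeline: | P3 0-5 | P4 5-8 | P0 8-13 | P1 13-15 | P2 15-16 | P0 16-17 |
Completion: P0=17  P1=15  P2=16  P3=5  P4=8
Turnaround (C−A): P0=13  P1=10  P2=10  P3=5  P4=5

8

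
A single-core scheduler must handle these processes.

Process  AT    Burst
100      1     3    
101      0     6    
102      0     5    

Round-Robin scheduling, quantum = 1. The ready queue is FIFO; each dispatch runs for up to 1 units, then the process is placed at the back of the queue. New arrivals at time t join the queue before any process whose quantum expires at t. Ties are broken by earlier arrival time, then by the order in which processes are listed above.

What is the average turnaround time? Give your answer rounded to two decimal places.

11.67

Schedule: | 101 0-1 | 102 1-2 | 100 2-3 | 101 3-4 | 102 4-5 | 100 5-6 | 101 6-7 | 102 7-8 | 100 8-9 | 101 9-10 | 102 10-11 | 101 11-12 | 102 12-13 | 101 13-14 |
Completion: 100=9  101=14  102=13
Turnaround (C−A): 100=8  101=14  102=13
Turnaround times: 100=8, 101=14, 102=13
Average turnaround = (8+14+13) / 3 = 35/3 = 11.67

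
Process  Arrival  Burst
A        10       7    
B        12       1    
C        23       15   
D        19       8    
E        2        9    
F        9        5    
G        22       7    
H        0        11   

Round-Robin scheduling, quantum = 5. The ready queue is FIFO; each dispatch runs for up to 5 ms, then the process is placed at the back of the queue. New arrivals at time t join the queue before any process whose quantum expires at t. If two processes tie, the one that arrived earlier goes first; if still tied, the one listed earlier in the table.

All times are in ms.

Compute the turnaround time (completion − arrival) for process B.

Timeline: | H 0-5 | E 5-10 | H 10-15 | F 15-20 | A 20-25 | E 25-29 | B 29-30 | H 30-31 | D 31-36 | G 36-41 | C 41-46 | A 46-48 | D 48-51 | G 51-53 | C 53-63 |
Completion: A=48  B=30  C=63  D=51  E=29  F=20  G=53  H=31
Turnaround(B) = completion − arrival = 30 − 12 = 18

18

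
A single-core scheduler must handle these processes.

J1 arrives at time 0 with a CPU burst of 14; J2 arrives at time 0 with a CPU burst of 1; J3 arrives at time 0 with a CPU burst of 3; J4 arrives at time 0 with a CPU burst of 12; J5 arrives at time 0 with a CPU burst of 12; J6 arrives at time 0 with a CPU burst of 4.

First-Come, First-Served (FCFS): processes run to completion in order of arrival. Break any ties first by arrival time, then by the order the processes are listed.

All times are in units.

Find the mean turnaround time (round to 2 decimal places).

27.50

Schedule: | J1 0-14 | J2 14-15 | J3 15-18 | J4 18-30 | J5 30-42 | J6 42-46 |
Completion: J1=14  J2=15  J3=18  J4=30  J5=42  J6=46
Turnaround times: J1=14, J2=15, J3=18, J4=30, J5=42, J6=46
Average turnaround = (14+15+18+30+42+46) / 6 = 165/6 = 27.50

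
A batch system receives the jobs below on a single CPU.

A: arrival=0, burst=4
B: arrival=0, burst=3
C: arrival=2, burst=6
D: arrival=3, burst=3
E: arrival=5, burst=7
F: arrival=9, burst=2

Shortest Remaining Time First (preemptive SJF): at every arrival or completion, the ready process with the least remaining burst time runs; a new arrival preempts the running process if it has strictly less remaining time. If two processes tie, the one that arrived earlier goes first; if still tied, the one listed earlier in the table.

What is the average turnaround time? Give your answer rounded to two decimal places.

Schedule: | B 0-3 | D 3-6 | A 6-10 | F 10-12 | C 12-18 | E 18-25 |
Completion: A=10  B=3  C=18  D=6  E=25  F=12
Turnaround (C−A): A=10  B=3  C=16  D=3  E=20  F=3
Turnaround times: A=10, B=3, C=16, D=3, E=20, F=3
Average turnaround = (10+3+16+3+20+3) / 6 = 55/6 = 9.17

9.17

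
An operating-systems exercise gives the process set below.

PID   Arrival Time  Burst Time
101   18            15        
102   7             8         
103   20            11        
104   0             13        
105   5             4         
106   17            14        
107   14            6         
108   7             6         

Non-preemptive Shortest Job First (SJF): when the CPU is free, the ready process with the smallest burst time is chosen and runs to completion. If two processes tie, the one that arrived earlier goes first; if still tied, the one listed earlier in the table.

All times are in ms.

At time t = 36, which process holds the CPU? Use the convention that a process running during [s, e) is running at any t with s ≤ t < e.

Gantt: | 104 0-13 | 105 13-17 | 108 17-23 | 107 23-29 | 102 29-37 | 103 37-48 | 106 48-62 | 101 62-77 |
Completion: 101=77  102=37  103=48  104=13  105=17  106=62  107=29  108=23

102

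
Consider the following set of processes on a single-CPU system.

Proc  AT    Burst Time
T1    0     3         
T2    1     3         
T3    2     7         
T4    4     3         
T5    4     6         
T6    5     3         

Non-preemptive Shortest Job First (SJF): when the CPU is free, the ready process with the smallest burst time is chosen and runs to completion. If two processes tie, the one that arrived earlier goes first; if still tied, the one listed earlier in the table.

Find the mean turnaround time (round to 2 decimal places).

Schedule: | T1 0-3 | T2 3-6 | T4 6-9 | T6 9-12 | T5 12-18 | T3 18-25 |
Completion: T1=3  T2=6  T3=25  T4=9  T5=18  T6=12
Turnaround (C−A): T1=3  T2=5  T3=23  T4=5  T5=14  T6=7
Turnaround times: T1=3, T2=5, T3=23, T4=5, T5=14, T6=7
Average turnaround = (3+5+23+5+14+7) / 6 = 57/6 = 9.50

9.50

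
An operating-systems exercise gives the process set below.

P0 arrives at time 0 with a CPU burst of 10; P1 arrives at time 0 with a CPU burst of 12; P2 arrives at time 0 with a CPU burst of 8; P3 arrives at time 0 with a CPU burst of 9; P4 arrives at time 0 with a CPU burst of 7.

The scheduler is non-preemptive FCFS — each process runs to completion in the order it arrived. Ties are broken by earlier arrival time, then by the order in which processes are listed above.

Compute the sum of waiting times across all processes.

Schedule: | P0 0-10 | P1 10-22 | P2 22-30 | P3 30-39 | P4 39-46 |
Completion: P0=10  P1=22  P2=30  P3=39  P4=46
Turnaround (C−A): P0=10  P1=22  P2=30  P3=39  P4=46
Waiting = turnaround − burst: P0=0, P1=10, P2=22, P3=30, P4=39
Total waiting = 0 + 10 + 22 + 30 + 39 = 101

101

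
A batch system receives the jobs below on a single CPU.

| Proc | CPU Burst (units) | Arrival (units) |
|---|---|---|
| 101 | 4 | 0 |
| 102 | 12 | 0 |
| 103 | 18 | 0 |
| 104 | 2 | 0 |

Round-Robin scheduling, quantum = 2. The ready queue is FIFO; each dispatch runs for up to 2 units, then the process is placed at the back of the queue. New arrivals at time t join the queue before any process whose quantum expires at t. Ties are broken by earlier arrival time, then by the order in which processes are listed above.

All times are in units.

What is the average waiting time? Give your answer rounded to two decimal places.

11.50

Gantt: | 101 0-2 | 102 2-4 | 103 4-6 | 104 6-8 | 101 8-10 | 102 10-12 | 103 12-14 | 102 14-16 | 103 16-18 | 102 18-20 | 103 20-22 | 102 22-24 | 103 24-26 | 102 26-28 | 103 28-36 |
Completion: 101=10  102=28  103=36  104=8
Turnaround (C−A): 101=10  102=28  103=36  104=8
Waiting times: 101=6, 102=16, 103=18, 104=6
Average waiting = (6+16+18+6) / 4 = 46/4 = 11.50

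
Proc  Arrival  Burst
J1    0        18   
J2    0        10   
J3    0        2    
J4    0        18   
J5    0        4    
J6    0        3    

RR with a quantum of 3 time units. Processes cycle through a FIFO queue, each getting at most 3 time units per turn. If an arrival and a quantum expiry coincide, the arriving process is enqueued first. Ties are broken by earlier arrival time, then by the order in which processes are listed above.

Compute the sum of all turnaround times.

199

Gantt: | J1 0-3 | J2 3-6 | J3 6-8 | J4 8-11 | J5 11-14 | J6 14-17 | J1 17-20 | J2 20-23 | J4 23-26 | J5 26-27 | J1 27-30 | J2 30-33 | J4 33-36 | J1 36-39 | J2 39-40 | J4 40-43 | J1 43-46 | J4 46-49 | J1 49-52 | J4 52-55 |
Completion: J1=52  J2=40  J3=8  J4=55  J5=27  J6=17
Turnaround (C−A): J1=52  J2=40  J3=8  J4=55  J5=27  J6=17
Turnaround = completion − arrival: J1=52, J2=40, J3=8, J4=55, J5=27, J6=17
Total turnaround = 52 + 40 + 8 + 55 + 27 + 17 = 199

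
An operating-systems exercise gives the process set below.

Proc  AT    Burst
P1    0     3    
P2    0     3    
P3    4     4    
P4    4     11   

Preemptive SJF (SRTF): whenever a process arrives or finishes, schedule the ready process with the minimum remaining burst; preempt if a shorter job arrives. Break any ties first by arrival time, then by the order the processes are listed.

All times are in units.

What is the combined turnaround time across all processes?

Gantt: | P1 0-3 | P2 3-6 | P3 6-10 | P4 10-21 |
Completion: P1=3  P2=6  P3=10  P4=21
Turnaround (C−A): P1=3  P2=6  P3=6  P4=17
Turnaround = completion − arrival: P1=3, P2=6, P3=6, P4=17
Total turnaround = 3 + 6 + 6 + 17 = 32

32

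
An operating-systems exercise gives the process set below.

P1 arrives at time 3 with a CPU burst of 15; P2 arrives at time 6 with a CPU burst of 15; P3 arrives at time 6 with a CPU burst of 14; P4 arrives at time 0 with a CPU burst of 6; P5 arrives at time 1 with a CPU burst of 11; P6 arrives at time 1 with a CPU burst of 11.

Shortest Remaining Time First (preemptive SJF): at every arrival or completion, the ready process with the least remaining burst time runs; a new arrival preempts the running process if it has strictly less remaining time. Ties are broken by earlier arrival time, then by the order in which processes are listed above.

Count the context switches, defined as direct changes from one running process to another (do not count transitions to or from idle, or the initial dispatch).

Gantt: | P4 0-6 | P5 6-17 | P6 17-28 | P3 28-42 | P1 42-57 | P2 57-72 |
Completion: P1=57  P2=72  P3=42  P4=6  P5=17  P6=28
Turnaround (C−A): P1=54  P2=66  P3=36  P4=6  P5=16  P6=27

5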